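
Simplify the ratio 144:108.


Find GCD(144, 108)
GCD = 36
Divide both by 36: 144/36 = 4, 108/36 = 3
Simplified ratio = 4:3

4:3


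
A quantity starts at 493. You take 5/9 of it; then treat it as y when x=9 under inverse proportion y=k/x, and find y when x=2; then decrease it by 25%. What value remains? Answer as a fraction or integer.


Start with 493.
Step 1: Take 5/9: 493 * 5/9 = 2465/9
Step 2: Inverse prop: k = (2465/9)*9; new y = k/2 = 2465/9*9/2 = 2465/2
Step 3: Decrease by 25%: 2465/2 * 75/100 = 7395/8
Final result = 7395/8

7395/8


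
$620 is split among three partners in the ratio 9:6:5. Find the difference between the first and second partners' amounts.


Total parts = 9 + 6 + 5 = 20
Value per part = 620 / 20 = 31
Shares: 9*31=279, 6*31=186, 5*31=155
First share = 279, second share = 186
Difference = |279 - 186| = 93

93


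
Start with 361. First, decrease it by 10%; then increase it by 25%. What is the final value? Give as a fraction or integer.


Start with 361.
Step 1: Decrease by 10%: 361 * 90/100 = 3249/10
Step 2: Increase by 25%: 3249/10 * 125/100 = 3249/8
Final result = 3249/8

3249/8


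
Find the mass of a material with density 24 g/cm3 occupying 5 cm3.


Using mass = density * volume
Density = 24 g/cm3
Volume = 5 cm3
Mass = 24 * 5
= 120 g

120


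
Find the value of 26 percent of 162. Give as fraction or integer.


Compute 26% of 162
Convert percentage: 26% = 26/100
Multiply: 162 * 26/100
= 4212/100
= 1053/25

1053/25


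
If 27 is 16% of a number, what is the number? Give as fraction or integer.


Given: 27 is 16% of the whole
Set up: 27 = 16/100 * whole
whole = 27 * 100 / 16
whole = 2700 / 16
whole = 675/4

675/4


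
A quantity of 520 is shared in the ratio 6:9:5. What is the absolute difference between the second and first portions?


Total parts = 6 + 9 + 5 = 20
Value per part = 520 / 20 = 26
Shares: 6*26=156, 9*26=234, 5*26=130
Second share = 234, first share = 156
Difference = |234 - 156| = 78

78


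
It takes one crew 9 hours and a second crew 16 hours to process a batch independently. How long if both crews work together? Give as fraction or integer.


Rate of A = 1/9 job per hour
Rate of B = 1/16 job per hour
Combined rate = 1/9 + 1/16
Find common denominator: (16 + 9)/(9*16) = 25/144
Combined rate = 25/144 job per hour
Time together = 1 / (25/144) = 144/25 hours

144/25


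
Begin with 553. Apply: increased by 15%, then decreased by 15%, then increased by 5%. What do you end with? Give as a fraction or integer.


Start: 553
Step 1: increase by 15% => multiply by 115/100
  553 * 115/100 = 12719/20
Step 2: decrease by 15% => multiply by 85/100
  12719/20 * 85/100 = 216223/400
Step 3: increase by 5% => multiply by 105/100
  216223/400 * 105/100 = 4540683/8000
Final value = 4540683/8000

4540683/8000


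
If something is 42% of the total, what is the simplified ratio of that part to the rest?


Part = 42%, Remainder = 58%
Ratio = 42:58
GCD(42, 58) = 2
Simplify: 21:29 = 21:29

21:29


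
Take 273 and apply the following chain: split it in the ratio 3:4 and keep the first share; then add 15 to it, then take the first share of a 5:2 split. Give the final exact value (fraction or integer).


Start with 273.
Step 1: Split 3:4, first share = 273 * 3/7 = 117
Step 2: Add 15: 117+15=132; split 5:2 first = 132*5/7 = 660/7
Final result = 660/7

660/7


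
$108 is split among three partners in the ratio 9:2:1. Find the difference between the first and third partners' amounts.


Total parts = 9 + 2 + 1 = 12
Value per part = 108 / 12 = 9
Shares: 9*9=81, 2*9=18, 1*9=9
First share = 81, third share = 9
Difference = |81 - 9| = 72

72


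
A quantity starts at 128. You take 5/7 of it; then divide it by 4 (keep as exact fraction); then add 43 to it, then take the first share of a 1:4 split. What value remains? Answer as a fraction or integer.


Start with 128.
Step 1: Take 5/7: 128 * 5/7 = 640/7
Step 2: Divide by 4: 640/7 / 4 = 160/7
Step 3: Add 43: 160/7+43=461/7; split 1:4 first = 461/7*1/5 = 461/35
Final result = 461/35

461/35


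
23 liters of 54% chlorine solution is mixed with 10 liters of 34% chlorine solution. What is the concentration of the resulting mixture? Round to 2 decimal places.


Solute in mixture 1 = 54% of 23 L = 23*54/100 = 621/50 L
Solute in mixture 2 = 34% of 10 L = 10*34/100 = 17/5 L
Total solute = 621/50 + 17/5 = 791/50 L
Total volume = 23 + 10 = 33 L
Final concentration = 791/50/33 * 100 = 47.94%

47.94


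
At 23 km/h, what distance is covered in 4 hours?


Using distance = speed * time
Speed = 23 km/h
Time = 4 hours
Distance = 23 * 4
= 92 km

92


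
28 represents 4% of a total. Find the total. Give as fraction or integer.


Given: 28 is 4% of the whole
Set up: 28 = 4/100 * whole
whole = 28 * 100 / 4
whole = 2800 / 4
whole = 700

700


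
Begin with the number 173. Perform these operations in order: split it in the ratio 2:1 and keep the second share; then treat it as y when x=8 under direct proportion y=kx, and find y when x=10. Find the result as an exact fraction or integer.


Start with 173.
Step 1: Split 2:1, second share = 173 * 1/3 = 173/3
Step 2: Direct prop: k = (173/3)/8; new y = k*10 = 173/3*10/8 = 865/12
Final result = 865/12

865/12


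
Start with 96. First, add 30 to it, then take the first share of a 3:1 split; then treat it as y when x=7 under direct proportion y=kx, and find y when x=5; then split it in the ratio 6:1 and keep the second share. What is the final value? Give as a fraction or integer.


Start with 96.
Step 1: Add 30: 96+30=126; split 3:1 first = 126*3/4 = 189/2
Step 2: Direct prop: k = (189/2)/7; new y = k*5 = 189/2*5/7 = 135/2
Step 3: Split 6:1, second share = 135/2 * 1/7 = 135/14
Final result = 135/14

135/14


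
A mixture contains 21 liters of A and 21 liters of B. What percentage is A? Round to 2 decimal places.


Volume of A = 21 L
Volume of B = 21 L
Total volume = 21 + 21 = 42 L
Percentage of A = (21/42) * 100
= 50.00%

50.00


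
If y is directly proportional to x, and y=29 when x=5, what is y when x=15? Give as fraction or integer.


Direct proportion: y = kx
Find k: k = 29/5 = 29/5
Compute y at x=15: y = 29/5 * 15
y = 87

87


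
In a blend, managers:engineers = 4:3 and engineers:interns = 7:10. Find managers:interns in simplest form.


Given a:b = 4:3 and b:c = 7:10
Make b consistent. Multiply first ratio by 7: a:b = 28:21
Multiply second ratio by 3: b:c = 21:30
Now b = 21 in both, so a:b:c = 28:21:30
Therefore a:c = 28:30
Simplify by GCD: a:c = 14:15

14:15


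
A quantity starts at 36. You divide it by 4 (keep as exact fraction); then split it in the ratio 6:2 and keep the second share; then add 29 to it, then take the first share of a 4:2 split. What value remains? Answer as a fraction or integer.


Start with 36.
Step 1: Divide by 4: 36 / 4 = 9
Step 2: Split 6:2, second share = 9 * 2/8 = 9/4
Step 3: Add 29: 9/4+29=125/4; split 4:2 first = 125/4*4/6 = 125/6
Final result = 125/6

125/6


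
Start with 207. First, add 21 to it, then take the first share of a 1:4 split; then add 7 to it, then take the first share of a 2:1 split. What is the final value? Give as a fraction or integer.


Start with 207.
Step 1: Add 21: 207+21=228; split 1:4 first = 228*1/5 = 228/5
Step 2: Add 7: 228/5+7=263/5; split 2:1 first = 263/5*2/3 = 526/15
Final result = 526/15

526/15


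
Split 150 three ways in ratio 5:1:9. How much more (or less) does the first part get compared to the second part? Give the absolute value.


Total parts = 5 + 1 + 9 = 15
Value per part = 150 / 15 = 10
Shares: 5*10=50, 1*10=10, 9*10=90
First share = 50, second share = 10
Difference = |50 - 10| = 40

40


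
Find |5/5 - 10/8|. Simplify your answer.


Simplify: 5/5 = 1 and 10/8 = 5/4
Find common denominator: LCD = 4
Convert: 4/4 and 5/4
Difference = |4 - 5|/4 = 1/4
Simplified = 1/4

1/4


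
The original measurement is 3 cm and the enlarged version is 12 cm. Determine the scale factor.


Original length = 3 cm
Scaled length = 12 cm
Scale factor = 12 / 3
= 4

4


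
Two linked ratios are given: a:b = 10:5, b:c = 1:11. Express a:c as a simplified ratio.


Given a:b = 10:5 and b:c = 1:11
Make b consistent. Multiply first ratio by 1: a:b = 10:5
Multiply second ratio by 5: b:c = 5:55
Now b = 5 in both, so a:b:c = 10:5:55
Therefore a:c = 10:55
Simplify by GCD: a:c = 2:11

2:11


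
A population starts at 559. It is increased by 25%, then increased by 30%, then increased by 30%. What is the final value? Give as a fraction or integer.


Start: 559
Step 1: increase by 25% => multiply by 125/100
  559 * 125/100 = 2795/4
Step 2: increase by 30% => multiply by 130/100
  2795/4 * 130/100 = 7267/8
Step 3: increase by 30% => multiply by 130/100
  7267/8 * 130/100 = 94471/80
Final value = 94471/80

94471/80


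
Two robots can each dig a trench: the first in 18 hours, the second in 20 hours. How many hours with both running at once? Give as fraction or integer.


Rate of A = 1/18 job per hour
Rate of B = 1/20 job per hour
Combined rate = 1/18 + 1/20
Find common denominator: (20 + 18)/(18*20) = 38/360
Combined rate = 19/180 job per hour
Time together = 1 / (19/180) = 180/19 hours

180/19


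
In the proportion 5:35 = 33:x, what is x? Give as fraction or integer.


Setting up: 5/35 = 33/x
Cross multiply: 5 * x = 35 * 33
5x = 1155
x = 1155/5
x = 231

231


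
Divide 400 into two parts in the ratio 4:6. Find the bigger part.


Total parts = 4 + 6 = 10
Value per part = 400 / 10 = 40
First share = 4 * 40 = 160
Second share = 6 * 40 = 240
Larger share = 240

240


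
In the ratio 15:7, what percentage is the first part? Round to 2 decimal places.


Total parts = 15 + 7 = 22
First part fraction = 15/22
Percentage = (15/22) * 100
= 0.681818 * 100
= 68.18%

68.18


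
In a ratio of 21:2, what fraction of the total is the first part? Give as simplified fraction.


Total parts = 21 + 2 = 23
First part fraction = 21/23
Simplify: 21/23 = 21/23

21/23


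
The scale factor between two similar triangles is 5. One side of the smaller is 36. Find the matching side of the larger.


Similar triangles have proportional sides
Scale factor = 5
Smaller side = 36
Corresponding larger side = 36 * 5
= 180

180


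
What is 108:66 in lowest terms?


Find GCD(108, 66)
GCD = 6
Divide both by 6: 108/6 = 18, 66/6 = 11
Simplified ratio = 18:11

18:11


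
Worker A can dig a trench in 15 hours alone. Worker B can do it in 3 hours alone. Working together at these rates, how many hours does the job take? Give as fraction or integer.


Rate of A = 1/15 job per hour
Rate of B = 1/3 job per hour
Combined rate = 1/15 + 1/3
Find common denominator: (3 + 15)/(15*3) = 18/45
Combined rate = 2/5 job per hour
Time together = 1 / (2/5) = 5/2 hours

5/2


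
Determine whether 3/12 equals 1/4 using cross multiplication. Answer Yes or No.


Cross multiply to check 3/12 = 1/4
Left cross product: 3 * 4 = 12
Right cross product: 12 * 1 = 12
12 = 12
Equal, so proportions match => Yes

Yes


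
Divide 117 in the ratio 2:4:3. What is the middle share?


Ratio = 2:4:3
Total parts = 2 + 4 + 3 = 9
Value per part = 117 / 9 = 13
First share = 2 * 13 = 26
Middle share = 4 * 13 = 52
Third share = 3 * 13 = 39

52


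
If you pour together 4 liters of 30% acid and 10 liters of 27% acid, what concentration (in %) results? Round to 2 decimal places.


Solute in mixture 1 = 30% of 4 L = 4*30/100 = 6/5 L
Solute in mixture 2 = 27% of 10 L = 10*27/100 = 27/10 L
Total solute = 6/5 + 27/10 = 39/10 L
Total volume = 4 + 10 = 14 L
Final concentration = 39/10/14 * 100 = 27.86%

27.86


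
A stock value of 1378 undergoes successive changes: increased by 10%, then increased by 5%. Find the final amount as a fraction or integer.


Start: 1378
Step 1: increase by 10% => multiply by 110/100
  1378 * 110/100 = 7579/5
Step 2: increase by 5% => multiply by 105/100
  7579/5 * 105/100 = 159159/100
Final value = 159159/100

159159/100


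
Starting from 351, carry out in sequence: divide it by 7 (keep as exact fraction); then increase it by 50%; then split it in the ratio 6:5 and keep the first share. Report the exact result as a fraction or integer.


Start with 351.
Step 1: Divide by 7: 351 / 7 = 351/7
Step 2: Increase by 50%: 351/7 * 150/100 = 1053/14
Step 3: Split 6:5, first share = 1053/14 * 6/11 = 3159/77
Final result = 3159/77

3159/77


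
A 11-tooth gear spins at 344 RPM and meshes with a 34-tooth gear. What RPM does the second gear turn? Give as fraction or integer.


Gear ratio: teeth_A * RPM_A = teeth_B * RPM_B
11 * 344 = 34 * RPM_B
3784 = 34 * RPM_B
RPM_B = 3784 / 34
RPM_B = 1892/17

1892/17


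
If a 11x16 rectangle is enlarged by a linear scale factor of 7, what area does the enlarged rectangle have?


Original dimensions: 11 x 16
Enlargement factor = 7
New width = 11 * 7 = 77
New height = 16 * 7 = 112
New area = 77 * 112 = 8624

8624


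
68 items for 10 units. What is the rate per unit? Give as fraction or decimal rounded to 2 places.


Total items = 68
Number of units = 10
Unit rate = 68 / 10
= 6.80 items per unit

6.80


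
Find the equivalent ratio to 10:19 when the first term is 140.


Original ratio: 10:19
First term target: 140
Scale factor = 140 / 10 = 14
Multiply second term: 19 * 14 = 266
Equivalent ratio = 140:266

140:266


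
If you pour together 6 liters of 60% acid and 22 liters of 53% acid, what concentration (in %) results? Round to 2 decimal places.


Solute in mixture 1 = 60% of 6 L = 6*60/100 = 18/5 L
Solute in mixture 2 = 53% of 22 L = 22*53/100 = 583/50 L
Total solute = 18/5 + 583/50 = 763/50 L
Total volume = 6 + 22 = 28 L
Final concentration = 763/50/28 * 100 = 54.50%

54.50


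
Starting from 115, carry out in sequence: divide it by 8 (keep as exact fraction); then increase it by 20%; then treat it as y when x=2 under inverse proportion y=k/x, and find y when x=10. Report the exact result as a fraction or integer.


Start with 115.
Step 1: Divide by 8: 115 / 8 = 115/8
Step 2: Increase by 20%: 115/8 * 120/100 = 69/4
Step 3: Inverse prop: k = (69/4)*2; new y = k/10 = 69/4*2/10 = 69/20
Final result = 69/20

69/20


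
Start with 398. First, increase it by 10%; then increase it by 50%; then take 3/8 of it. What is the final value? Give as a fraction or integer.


Start with 398.
Step 1: Increase by 10%: 398 * 110/100 = 2189/5
Step 2: Increase by 50%: 2189/5 * 150/100 = 6567/10
Step 3: Take 3/8: 6567/10 * 3/8 = 19701/80
Final result = 19701/80

19701/80


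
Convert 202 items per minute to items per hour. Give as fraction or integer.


Converting from per minute to per hour
Rate = 202 items per minute
Multiply by 60: 202 * 60
= 12120 items per hour

12120


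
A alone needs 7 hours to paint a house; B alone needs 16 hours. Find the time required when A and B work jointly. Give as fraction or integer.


Rate of A = 1/7 job per hour
Rate of B = 1/16 job per hour
Combined rate = 1/7 + 1/16
Find common denominator: (16 + 7)/(7*16) = 23/112
Combined rate = 23/112 job per hour
Time together = 1 / (23/112) = 112/23 hours

112/23


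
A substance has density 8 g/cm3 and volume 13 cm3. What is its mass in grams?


Using mass = density * volume
Density = 8 g/cm3
Volume = 13 cm3
Mass = 8 * 13
= 104 g

104


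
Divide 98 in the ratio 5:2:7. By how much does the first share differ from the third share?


Total parts = 5 + 2 + 7 = 14
Value per part = 98 / 14 = 7
Shares: 5*7=35, 2*7=14, 7*7=49
First share = 35, third share = 49
Difference = |35 - 49| = 14

14


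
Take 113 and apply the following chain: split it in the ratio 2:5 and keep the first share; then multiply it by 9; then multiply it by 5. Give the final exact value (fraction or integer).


Start with 113.
Step 1: Split 2:5, first share = 113 * 2/7 = 226/7
Step 2: Multiply by 9: 226/7 * 9 = 2034/7
Step 3: Multiply by 5: 2034/7 * 5 = 10170/7
Final result = 10170/7

10170/7


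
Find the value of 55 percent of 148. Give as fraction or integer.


Compute 55% of 148
Convert percentage: 55% = 55/100
Multiply: 148 * 55/100
= 8140/100
= 407/5

407/5


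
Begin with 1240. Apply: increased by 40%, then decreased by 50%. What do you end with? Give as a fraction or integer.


Start: 1240
Step 1: increase by 40% => multiply by 140/100
  1240 * 140/100 = 1736
Step 2: decrease by 50% => multiply by 50/100
  1736 * 50/100 = 868
Final value = 868

868


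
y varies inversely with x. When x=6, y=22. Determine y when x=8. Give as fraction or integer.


Inverse proportion: y = k/x
Find k: k = 6 * 22 = 132
Compute y at x=8: y = 132/8
y = 33/2

33/2


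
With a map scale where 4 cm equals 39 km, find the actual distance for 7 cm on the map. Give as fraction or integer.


Map scale: 4 cm = 39 km
Measured distance on map = 7 cm
Set up proportion: 7 * 39 / 4
= 273 / 4
= 273/4 km

273/4


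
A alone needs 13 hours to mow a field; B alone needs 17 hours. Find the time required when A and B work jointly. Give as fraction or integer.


Rate of A = 1/13 job per hour
Rate of B = 1/17 job per hour
Combined rate = 1/13 + 1/17
Find common denominator: (17 + 13)/(13*17) = 30/221
Combined rate = 30/221 job per hour
Time together = 1 / (30/221) = 221/30 hours

221/30


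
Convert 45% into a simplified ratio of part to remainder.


Part = 45%, Remainder = 55%
Ratio = 45:55
GCD(45, 55) = 5
Simplify: 9:11 = 9:11

9:11


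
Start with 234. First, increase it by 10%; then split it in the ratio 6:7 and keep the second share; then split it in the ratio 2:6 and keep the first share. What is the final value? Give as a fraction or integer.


Start with 234.
Step 1: Increase by 10%: 234 * 110/100 = 1287/5
Step 2: Split 6:7, second share = 1287/5 * 7/13 = 693/5
Step 3: Split 2:6, first share = 693/5 * 2/8 = 693/20
Final result = 693/20

693/20


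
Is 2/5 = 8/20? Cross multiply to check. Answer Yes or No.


Cross multiply to check 2/5 = 8/20
Left cross product: 2 * 20 = 40
Right cross product: 5 * 8 = 40
40 = 40
Equal, so proportions match => Yes

Yes


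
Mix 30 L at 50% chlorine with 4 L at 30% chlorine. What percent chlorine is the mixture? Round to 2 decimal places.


Solute in mixture 1 = 50% of 30 L = 30*50/100 = 15 L
Solute in mixture 2 = 30% of 4 L = 4*30/100 = 6/5 L
Total solute = 15 + 6/5 = 81/5 L
Total volume = 30 + 4 = 34 L
Final concentration = 81/5/34 * 100 = 47.65%

47.65


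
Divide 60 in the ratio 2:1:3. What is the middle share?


Ratio = 2:1:3
Total parts = 2 + 1 + 3 = 6
Value per part = 60 / 6 = 10
First share = 2 * 10 = 20
Middle share = 1 * 10 = 10
Third share = 3 * 10 = 30

10


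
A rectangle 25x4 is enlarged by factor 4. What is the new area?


Original dimensions: 25 x 4
Enlargement factor = 4
New width = 25 * 4 = 100
New height = 4 * 4 = 16
New area = 100 * 16 = 1600

1600


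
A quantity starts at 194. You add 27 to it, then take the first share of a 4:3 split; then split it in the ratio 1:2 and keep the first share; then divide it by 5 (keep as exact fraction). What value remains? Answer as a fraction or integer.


Start with 194.
Step 1: Add 27: 194+27=221; split 4:3 first = 221*4/7 = 884/7
Step 2: Split 1:2, first share = 884/7 * 1/3 = 884/21
Step 3: Divide by 5: 884/21 / 5 = 884/105
Final result = 884/105

884/105


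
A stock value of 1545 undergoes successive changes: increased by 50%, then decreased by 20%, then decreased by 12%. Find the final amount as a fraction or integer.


Start: 1545
Step 1: increase by 50% => multiply by 150/100
  1545 * 150/100 = 4635/2
Step 2: decrease by 20% => multiply by 80/100
  4635/2 * 80/100 = 1854
Step 3: decrease by 12% => multiply by 88/100
  1854 * 88/100 = 40788/25
Final value = 40788/25

40788/25


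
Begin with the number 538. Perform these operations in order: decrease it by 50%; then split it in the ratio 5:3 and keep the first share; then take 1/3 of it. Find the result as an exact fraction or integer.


Start with 538.
Step 1: Decrease by 50%: 538 * 50/100 = 269
Step 2: Split 5:3, first share = 269 * 5/8 = 1345/8
Step 3: Take 1/3: 1345/8 * 1/3 = 1345/24
Final result = 1345/24

1345/24


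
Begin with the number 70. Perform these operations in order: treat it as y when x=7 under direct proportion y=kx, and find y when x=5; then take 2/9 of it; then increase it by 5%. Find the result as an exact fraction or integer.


Start with 70.
Step 1: Direct prop: k = (70)/7; new y = k*5 = 70*5/7 = 50
Step 2: Take 2/9: 50 * 2/9 = 100/9
Step 3: Increase by 5%: 100/9 * 105/100 = 35/3
Final result = 35/3

35/3


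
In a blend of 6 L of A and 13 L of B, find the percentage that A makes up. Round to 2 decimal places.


Volume of A = 6 L
Volume of B = 13 L
Total volume = 6 + 13 = 19 L
Percentage of A = (6/19) * 100
= 31.58%

31.58


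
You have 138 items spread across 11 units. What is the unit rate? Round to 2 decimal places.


Total items = 138
Number of units = 11
Unit rate = 138 / 11
= 12.55 items per unit

12.55


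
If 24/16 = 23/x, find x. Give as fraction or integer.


Setting up: 24/16 = 23/x
Cross multiply: 24 * x = 16 * 23
24x = 368
x = 368/24
x = 46/3

46/3


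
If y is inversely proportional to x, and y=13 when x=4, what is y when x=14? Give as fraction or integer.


Inverse proportion: y = k/x
Find k: k = 4 * 13 = 52
Compute y at x=14: y = 52/14
y = 26/7

26/7


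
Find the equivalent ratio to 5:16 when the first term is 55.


Original ratio: 5:16
First term target: 55
Scale factor = 55 / 5 = 11
Multiply second term: 16 * 11 = 176
Equivalent ratio = 55:176

55:176


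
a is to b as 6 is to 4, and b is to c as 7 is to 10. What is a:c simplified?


Given a:b = 6:4 and b:c = 7:10
Make b consistent. Multiply first ratio by 7: a:b = 42:28
Multiply second ratio by 4: b:c = 28:40
Now b = 28 in both, so a:b:c = 42:28:40
Therefore a:c = 42:40
Simplify by GCD: a:c = 21:20

21:20


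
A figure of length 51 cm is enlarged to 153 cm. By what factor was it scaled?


Original length = 51 cm
Scaled length = 153 cm
Scale factor = 153 / 51
= 3

3


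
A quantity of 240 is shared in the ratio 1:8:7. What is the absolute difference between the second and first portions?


Total parts = 1 + 8 + 7 = 16
Value per part = 240 / 16 = 15
Shares: 1*15=15, 8*15=120, 7*15=105
Second share = 120, first share = 15
Difference = |120 - 15| = 105

105


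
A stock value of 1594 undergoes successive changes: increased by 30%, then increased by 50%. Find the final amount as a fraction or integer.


Start: 1594
Step 1: increase by 30% => multiply by 130/100
  1594 * 130/100 = 10361/5
Step 2: increase by 50% => multiply by 150/100
  10361/5 * 150/100 = 31083/10
Final value = 31083/10

31083/10


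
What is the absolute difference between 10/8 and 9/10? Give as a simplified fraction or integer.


Simplify: 10/8 = 5/4 and 9/10 = 9/10
Find common denominator: LCD = 20
Convert: 25/20 and 18/20
Difference = |25 - 18|/20 = 7/20
Simplified = 7/20

7/20


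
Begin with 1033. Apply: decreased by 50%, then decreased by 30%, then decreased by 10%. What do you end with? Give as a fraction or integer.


Start: 1033
Step 1: decrease by 50% => multiply by 50/100
  1033 * 50/100 = 1033/2
Step 2: decrease by 30% => multiply by 70/100
  1033/2 * 70/100 = 7231/20
Step 3: decrease by 10% => multiply by 90/100
  7231/20 * 90/100 = 65079/200
Final value = 65079/200

65079/200


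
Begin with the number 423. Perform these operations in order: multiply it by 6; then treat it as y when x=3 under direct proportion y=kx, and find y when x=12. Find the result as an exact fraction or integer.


Start with 423.
Step 1: Multiply by 6: 423 * 6 = 2538
Step 2: Direct prop: k = (2538)/3; new y = k*12 = 2538*12/3 = 10152
Final result = 10152

10152


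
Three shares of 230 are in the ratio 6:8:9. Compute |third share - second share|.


Total parts = 6 + 8 + 9 = 23
Value per part = 230 / 23 = 10
Shares: 6*10=60, 8*10=80, 9*10=90
Third share = 90, second share = 80
Difference = |90 - 80| = 10

10


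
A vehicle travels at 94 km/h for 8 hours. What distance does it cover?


Using distance = speed * time
Speed = 94 km/h
Time = 8 hours
Distance = 94 * 8
= 752 km

752


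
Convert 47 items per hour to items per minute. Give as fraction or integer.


Converting from per hour to per minute
Rate = 47 items per hour
Divide by 60: 47/60
= 47/60 items per minute

47/60


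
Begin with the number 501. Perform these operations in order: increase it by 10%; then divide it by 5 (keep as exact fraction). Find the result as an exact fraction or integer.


Start with 501.
Step 1: Increase by 10%: 501 * 110/100 = 5511/10
Step 2: Divide by 5: 5511/10 / 5 = 5511/50
Final result = 5511/50

5511/50


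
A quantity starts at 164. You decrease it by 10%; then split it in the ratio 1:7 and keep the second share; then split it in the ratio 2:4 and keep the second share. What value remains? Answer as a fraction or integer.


Start with 164.
Step 1: Decrease by 10%: 164 * 90/100 = 738/5
Step 2: Split 1:7, second share = 738/5 * 7/8 = 2583/20
Step 3: Split 2:4, second share = 2583/20 * 4/6 = 861/10
Final result = 861/10

861/10


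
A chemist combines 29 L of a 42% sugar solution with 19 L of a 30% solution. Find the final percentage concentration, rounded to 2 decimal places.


Solute in mixture 1 = 42% of 29 L = 29*42/100 = 609/50 L
Solute in mixture 2 = 30% of 19 L = 19*30/100 = 57/10 L
Total solute = 609/50 + 57/10 = 447/25 L
Total volume = 29 + 19 = 48 L
Final concentration = 447/25/48 * 100 = 37.25%

37.25


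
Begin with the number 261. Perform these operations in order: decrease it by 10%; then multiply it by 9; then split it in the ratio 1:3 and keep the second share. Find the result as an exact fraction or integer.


Start with 261.
Step 1: Decrease by 10%: 261 * 90/100 = 2349/10
Step 2: Multiply by 9: 2349/10 * 9 = 21141/10
Step 3: Split 1:3, second share = 21141/10 * 3/4 = 63423/40
Final result = 63423/40

63423/40


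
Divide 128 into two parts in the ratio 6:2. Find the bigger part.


Total parts = 6 + 2 = 8
Value per part = 128 / 8 = 16
First share = 6 * 16 = 96
Second share = 2 * 16 = 32
Larger share = 96

96


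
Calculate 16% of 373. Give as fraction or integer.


Compute 16% of 373
Convert percentage: 16% = 16/100
Multiply: 373 * 16/100
= 5968/100
= 1492/25

1492/25


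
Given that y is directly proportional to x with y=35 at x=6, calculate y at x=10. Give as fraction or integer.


Direct proportion: y = kx
Find k: k = 35/6 = 35/6
Compute y at x=10: y = 35/6 * 10
y = 175/3

175/3


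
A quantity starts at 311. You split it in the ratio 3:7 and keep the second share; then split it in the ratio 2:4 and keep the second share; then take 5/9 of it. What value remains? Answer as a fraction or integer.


Start with 311.
Step 1: Split 3:7, second share = 311 * 7/10 = 2177/10
Step 2: Split 2:4, second share = 2177/10 * 4/6 = 2177/15
Step 3: Take 5/9: 2177/15 * 5/9 = 2177/27
Final result = 2177/27

2177/27


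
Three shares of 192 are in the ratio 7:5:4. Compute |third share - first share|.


Total parts = 7 + 5 + 4 = 16
Value per part = 192 / 16 = 12
Shares: 7*12=84, 5*12=60, 4*12=48
Third share = 48, first share = 84
Difference = |48 - 84| = 36

36


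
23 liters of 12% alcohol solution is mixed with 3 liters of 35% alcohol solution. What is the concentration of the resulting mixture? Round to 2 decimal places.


Solute in mixture 1 = 12% of 23 L = 23*12/100 = 69/25 L
Solute in mixture 2 = 35% of 3 L = 3*35/100 = 21/20 L
Total solute = 69/25 + 21/20 = 381/100 L
Total volume = 23 + 3 = 26 L
Final concentration = 381/100/26 * 100 = 14.65%

14.65


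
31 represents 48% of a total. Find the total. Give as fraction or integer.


Given: 31 is 48% of the whole
Set up: 31 = 48/100 * whole
whole = 31 * 100 / 48
whole = 3100 / 48
whole = 775/12

775/12


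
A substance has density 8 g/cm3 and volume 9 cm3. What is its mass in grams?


Using mass = density * volume
Density = 8 g/cm3
Volume = 9 cm3
Mass = 8 * 9
= 72 g

72


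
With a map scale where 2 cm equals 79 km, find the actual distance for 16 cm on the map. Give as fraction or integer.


Map scale: 2 cm = 79 km
Measured distance on map = 16 cm
Set up proportion: 16 * 79 / 2
= 1264 / 2
= 632 km

632


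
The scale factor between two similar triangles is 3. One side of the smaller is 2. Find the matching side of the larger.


Similar triangles have proportional sides
Scale factor = 3
Smaller side = 2
Corresponding larger side = 2 * 3
= 6

6


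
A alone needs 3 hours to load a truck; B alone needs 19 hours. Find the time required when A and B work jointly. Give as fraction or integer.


Rate of A = 1/3 job per hour
Rate of B = 1/19 job per hour
Combined rate = 1/3 + 1/19
Find common denominator: (19 + 3)/(3*19) = 22/57
Combined rate = 22/57 job per hour
Time together = 1 / (22/57) = 57/22 hours

57/22


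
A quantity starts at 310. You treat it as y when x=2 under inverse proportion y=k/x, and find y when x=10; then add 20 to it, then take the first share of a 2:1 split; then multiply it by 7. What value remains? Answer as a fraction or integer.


Start with 310.
Step 1: Inverse prop: k = (310)*2; new y = k/10 = 310*2/10 = 62
Step 2: Add 20: 62+20=82; split 2:1 first = 82*2/3 = 164/3
Step 3: Multiply by 7: 164/3 * 7 = 1148/3
Final result = 1148/3

1148/3


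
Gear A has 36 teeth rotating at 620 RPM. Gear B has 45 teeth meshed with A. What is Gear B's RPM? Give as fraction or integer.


Gear ratio: teeth_A * RPM_A = teeth_B * RPM_B
36 * 620 = 45 * RPM_B
22320 = 45 * RPM_B
RPM_B = 22320 / 45
RPM_B = 496

496


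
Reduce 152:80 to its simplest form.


Find GCD(152, 80)
GCD = 8
Divide both by 8: 152/8 = 19, 80/8 = 10
Simplified ratio = 19:10

19:10


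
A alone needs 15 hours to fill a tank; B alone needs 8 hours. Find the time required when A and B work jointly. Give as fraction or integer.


Rate of A = 1/15 job per hour
Rate of B = 1/8 job per hour
Combined rate = 1/15 + 1/8
Find common denominator: (8 + 15)/(15*8) = 23/120
Combined rate = 23/120 job per hour
Time together = 1 / (23/120) = 120/23 hours

120/23


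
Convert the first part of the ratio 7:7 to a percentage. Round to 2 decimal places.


Total parts = 7 + 7 = 14
First part fraction = 7/14
Percentage = (7/14) * 100
= 0.5 * 100
= 50.00%

50.00


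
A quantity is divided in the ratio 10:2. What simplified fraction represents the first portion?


Total parts = 10 + 2 = 12
First part fraction = 10/12
Simplify: 10/12 = 5/6

5/6


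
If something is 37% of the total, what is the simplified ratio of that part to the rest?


Part = 37%, Remainder = 63%
Ratio = 37:63
GCD(37, 63) = 1
Simplify: 37:63 = 37:63

37:63


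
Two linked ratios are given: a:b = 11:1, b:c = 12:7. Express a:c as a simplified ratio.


Given a:b = 11:1 and b:c = 12:7
Make b consistent. Multiply first ratio by 12: a:b = 132:12
Multiply second ratio by 1: b:c = 12:7
Now b = 12 in both, so a:b:c = 132:12:7
Therefore a:c = 132:7
Simplify by GCD: a:c = 132:7

132:7


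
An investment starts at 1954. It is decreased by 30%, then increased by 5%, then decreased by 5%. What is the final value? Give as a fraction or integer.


Start: 1954
Step 1: decrease by 30% => multiply by 70/100
  1954 * 70/100 = 6839/5
Step 2: increase by 5% => multiply by 105/100
  6839/5 * 105/100 = 143619/100
Step 3: decrease by 5% => multiply by 95/100
  143619/100 * 95/100 = 2728761/2000
Final value = 2728761/2000

2728761/2000


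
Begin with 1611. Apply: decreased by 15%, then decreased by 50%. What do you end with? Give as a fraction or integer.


Start: 1611
Step 1: decrease by 15% => multiply by 85/100
  1611 * 85/100 = 27387/20
Step 2: decrease by 50% => multiply by 50/100
  27387/20 * 50/100 = 27387/40
Final value = 27387/40

27387/40


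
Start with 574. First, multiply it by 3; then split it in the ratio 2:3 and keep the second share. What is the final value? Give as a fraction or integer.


Start with 574.
Step 1: Multiply by 3: 574 * 3 = 1722
Step 2: Split 2:3, second share = 1722 * 3/5 = 5166/5
Final result = 5166/5

5166/5


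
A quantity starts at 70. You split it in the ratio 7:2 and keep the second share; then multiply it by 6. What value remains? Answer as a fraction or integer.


Start with 70.
Step 1: Split 7:2, second share = 70 * 2/9 = 140/9
Step 2: Multiply by 6: 140/9 * 6 = 280/3
Final result = 280/3

280/3


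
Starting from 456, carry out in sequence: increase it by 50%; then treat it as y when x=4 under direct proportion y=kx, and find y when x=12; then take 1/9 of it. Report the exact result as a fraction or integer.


Start with 456.
Step 1: Increase by 50%: 456 * 150/100 = 684
Step 2: Direct prop: k = (684)/4; new y = k*12 = 684*12/4 = 2052
Step 3: Take 1/9: 2052 * 1/9 = 228
Final result = 228

228


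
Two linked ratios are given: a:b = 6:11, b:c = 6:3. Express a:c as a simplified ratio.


Given a:b = 6:11 and b:c = 6:3
Make b consistent. Multiply first ratio by 6: a:b = 36:66
Multiply second ratio by 11: b:c = 66:33
Now b = 66 in both, so a:b:c = 36:66:33
Therefore a:c = 36:33
Simplify by GCD: a:c = 12:11

12:11


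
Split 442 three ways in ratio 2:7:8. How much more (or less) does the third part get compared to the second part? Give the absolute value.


Total parts = 2 + 7 + 8 = 17
Value per part = 442 / 17 = 26
Shares: 2*26=52, 7*26=182, 8*26=208
Third share = 208, second share = 182
Difference = |208 - 182| = 26

26


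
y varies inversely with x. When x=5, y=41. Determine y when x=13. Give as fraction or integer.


Inverse proportion: y = k/x
Find k: k = 5 * 41 = 205
Compute y at x=13: y = 205/13
y = 205/13

205/13


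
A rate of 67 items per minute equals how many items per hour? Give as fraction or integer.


Converting from per minute to per hour
Rate = 67 items per minute
Multiply by 60: 67 * 60
= 4020 items per hour

4020


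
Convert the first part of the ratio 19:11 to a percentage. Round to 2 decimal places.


Total parts = 19 + 11 = 30
First part fraction = 19/30
Percentage = (19/30) * 100
= 0.633333 * 100
= 63.33%

63.33


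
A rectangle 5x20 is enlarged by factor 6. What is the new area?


Original dimensions: 5 x 20
Enlargement factor = 6
New width = 5 * 6 = 30
New height = 20 * 6 = 120
New area = 30 * 120 = 3600

3600


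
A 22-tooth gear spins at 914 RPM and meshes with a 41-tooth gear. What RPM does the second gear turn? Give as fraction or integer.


Gear ratio: teeth_A * RPM_A = teeth_B * RPM_B
22 * 914 = 41 * RPM_B
20108 = 41 * RPM_B
RPM_B = 20108 / 41
RPM_B = 20108/41

20108/41


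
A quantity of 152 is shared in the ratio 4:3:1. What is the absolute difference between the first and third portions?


Total parts = 4 + 3 + 1 = 8
Value per part = 152 / 8 = 19
Shares: 4*19=76, 3*19=57, 1*19=19
First share = 76, third share = 19
Difference = |76 - 19| = 57

57


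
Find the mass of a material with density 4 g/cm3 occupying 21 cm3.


Using mass = density * volume
Density = 4 g/cm3
Volume = 21 cm3
Mass = 4 * 21
= 84 g

84


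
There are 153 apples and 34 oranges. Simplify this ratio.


Find GCD(153, 34)
GCD = 17
Divide both by 17: 153/17 = 9, 34/17 = 2
Simplified ratio = 9:2

9:2


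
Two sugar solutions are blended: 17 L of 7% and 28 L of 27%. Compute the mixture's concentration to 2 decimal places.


Solute in mixture 1 = 7% of 17 L = 17*7/100 = 119/100 L
Solute in mixture 2 = 27% of 28 L = 28*27/100 = 189/25 L
Total solute = 119/100 + 189/25 = 35/4 L
Total volume = 17 + 28 = 45 L
Final concentration = 35/4/45 * 100 = 19.44%

19.44


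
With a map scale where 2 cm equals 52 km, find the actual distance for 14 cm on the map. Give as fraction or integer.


Map scale: 2 cm = 52 km
Measured distance on map = 14 cm
Set up proportion: 14 * 52 / 2
= 728 / 2
= 364 km

364


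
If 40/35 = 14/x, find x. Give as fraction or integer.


Setting up: 40/35 = 14/x
Cross multiply: 40 * x = 35 * 14
40x = 490
x = 490/40
x = 49/4

49/4


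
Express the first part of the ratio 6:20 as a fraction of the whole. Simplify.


Total parts = 6 + 20 = 26
First part fraction = 6/26
Simplify: 6/26 = 3/13

3/13


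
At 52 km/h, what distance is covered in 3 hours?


Using distance = speed * time
Speed = 52 km/h
Time = 3 hours
Distance = 52 * 3
= 156 km

156


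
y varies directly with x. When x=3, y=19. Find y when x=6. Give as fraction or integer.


Direct proportion: y = kx
Find k: k = 19/3 = 19/3
Compute y at x=6: y = 19/3 * 6
y = 38

38


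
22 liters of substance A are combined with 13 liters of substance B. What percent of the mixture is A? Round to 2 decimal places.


Volume of A = 22 L
Volume of B = 13 L
Total volume = 22 + 13 = 35 L
Percentage of A = (22/35) * 100
= 62.86%

62.86


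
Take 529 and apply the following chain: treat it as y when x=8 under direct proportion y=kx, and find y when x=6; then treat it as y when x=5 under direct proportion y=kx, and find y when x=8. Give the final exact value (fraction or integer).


Start with 529.
Step 1: Direct prop: k = (529)/8; new y = k*6 = 529*6/8 = 1587/4
Step 2: Direct prop: k = (1587/4)/5; new y = k*8 = 1587/4*8/5 = 3174/5
Final result = 3174/5

3174/5


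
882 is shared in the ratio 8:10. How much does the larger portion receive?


Total parts = 8 + 10 = 18
Value per part = 882 / 18 = 49
First share = 8 * 49 = 392
Second share = 10 * 49 = 490
Larger share = 490

490


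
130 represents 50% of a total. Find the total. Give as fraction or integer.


Given: 130 is 50% of the whole
Set up: 130 = 50/100 * whole
whole = 130 * 100 / 50
whole = 13000 / 50
whole = 260

260


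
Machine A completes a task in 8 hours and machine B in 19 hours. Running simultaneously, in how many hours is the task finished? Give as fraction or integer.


Rate of A = 1/8 job per hour
Rate of B = 1/19 job per hour
Combined rate = 1/8 + 1/19
Find common denominator: (19 + 8)/(8*19) = 27/152
Combined rate = 27/152 job per hour
Time together = 1 / (27/152) = 152/27 hours

152/27


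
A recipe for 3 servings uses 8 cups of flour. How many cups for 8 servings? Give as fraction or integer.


Original: 8 cups for 3 servings
Target servings = 8
Scaling factor = 8/3
New amount = 8 * 8/3
= 64/3
= 64/3 cups

64/3


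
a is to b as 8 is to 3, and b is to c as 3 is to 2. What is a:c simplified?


Given a:b = 8:3 and b:c = 3:2
Make b consistent. Multiply first ratio by 3: a:b = 24:9
Multiply second ratio by 3: b:c = 9:6
Now b = 9 in both, so a:b:c = 24:9:6
Therefore a:c = 24:6
Simplify by GCD: a:c = 4:1

4:1


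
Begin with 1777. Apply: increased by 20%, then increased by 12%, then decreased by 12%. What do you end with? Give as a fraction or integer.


Start: 1777
Step 1: increase by 20% => multiply by 120/100
  1777 * 120/100 = 10662/5
Step 2: increase by 12% => multiply by 112/100
  10662/5 * 112/100 = 298536/125
Step 3: decrease by 12% => multiply by 88/100
  298536/125 * 88/100 = 6567792/3125
Final value = 6567792/3125

6567792/3125


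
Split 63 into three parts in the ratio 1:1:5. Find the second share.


Ratio = 1:1:5
Total parts = 1 + 1 + 5 = 7
Value per part = 63 / 7 = 9
First share = 1 * 9 = 9
Middle share = 1 * 9 = 9
Third share = 5 * 9 = 45

9


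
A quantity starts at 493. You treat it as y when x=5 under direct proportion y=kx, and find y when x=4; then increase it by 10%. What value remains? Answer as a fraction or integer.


Start with 493.
Step 1: Direct prop: k = (493)/5; new y = k*4 = 493*4/5 = 1972/5
Step 2: Increase by 10%: 1972/5 * 110/100 = 10846/25
Final result = 10846/25

10846/25


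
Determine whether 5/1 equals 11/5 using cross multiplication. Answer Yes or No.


Cross multiply to check 5/1 = 11/5
Left cross product: 5 * 5 = 25
Right cross product: 1 * 11 = 11
25 != 11
Not equal, so proportions differ => No

No
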